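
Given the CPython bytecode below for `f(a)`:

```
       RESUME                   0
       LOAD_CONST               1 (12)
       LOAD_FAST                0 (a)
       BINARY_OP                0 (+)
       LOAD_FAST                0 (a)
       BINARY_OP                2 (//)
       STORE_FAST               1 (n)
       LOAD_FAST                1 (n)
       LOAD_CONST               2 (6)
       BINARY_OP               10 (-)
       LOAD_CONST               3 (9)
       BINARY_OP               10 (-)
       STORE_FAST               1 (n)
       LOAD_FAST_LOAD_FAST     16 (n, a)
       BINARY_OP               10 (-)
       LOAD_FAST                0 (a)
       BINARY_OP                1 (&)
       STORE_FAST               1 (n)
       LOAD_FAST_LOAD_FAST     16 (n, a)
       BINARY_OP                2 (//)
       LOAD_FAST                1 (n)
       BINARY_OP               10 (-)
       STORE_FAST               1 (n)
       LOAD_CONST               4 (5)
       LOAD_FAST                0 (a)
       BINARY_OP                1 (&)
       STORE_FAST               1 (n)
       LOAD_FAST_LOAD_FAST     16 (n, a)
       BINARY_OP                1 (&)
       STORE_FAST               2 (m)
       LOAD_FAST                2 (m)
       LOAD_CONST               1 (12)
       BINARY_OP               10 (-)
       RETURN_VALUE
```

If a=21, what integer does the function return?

-7

LOAD_CONST → push 12. Stack: [12]
LOAD_FAST a → push 21. Stack: [12, 21]
BINARY_OP + → 12 + 21 = 33. Stack: [33]
LOAD_FAST a → push 21. Stack: [33, 21]
BINARY_OP // → 33 // 21 = 1. Stack: [1]
STORE_FAST n → n=1. Stack: []
LOAD_FAST n → push 1. Stack: [1]
LOAD_CONST → push 6. Stack: [1, 6]
BINARY_OP - → 1 - 6 = -5. Stack: [-5]
LOAD_CONST → push 9. Stack: [-5, 9]
BINARY_OP - → -5 - 9 = -14. Stack: [-14]
STORE_FAST n → n=-14. Stack: []
LOAD_FAST_LOAD_FAST n,a → push -14,21. Stack: [-14, 21]
BINARY_OP - → -14 - 21 = -35. Stack: [-35]
LOAD_FAST a → push 21. Stack: [-35, 21]
BINARY_OP & → -35 & 21 = 21. Stack: [21]
STORE_FAST n → n=21. Stack: []
LOAD_FAST_LOAD_FAST n,a → push 21,21. Stack: [21, 21]
BINARY_OP // → 21 // 21 = 1. Stack: [1]
LOAD_FAST n → push 21. Stack: [1, 21]
BINARY_OP - → 1 - 21 = -20. Stack: [-20]
STORE_FAST n → n=-20. Stack: []
LOAD_CONST → push 5. Stack: [5]
LOAD_FAST a → push 21. Stack: [5, 21]
BINARY_OP & → 5 & 21 = 5. Stack: [5]
STORE_FAST n → n=5. Stack: []
LOAD_FAST_LOAD_FAST n,a → push 5,21. Stack: [5, 21]
BINARY_OP & → 5 & 21 = 5. Stack: [5]
STORE_FAST m → m=5. Stack: []
LOAD_FAST m → push 5. Stack: [5]
LOAD_CONST → push 12. Stack: [5, 12]
BINARY_OP - → 5 - 12 = -7. Stack: [-7]
RETURN_VALUE → return -7.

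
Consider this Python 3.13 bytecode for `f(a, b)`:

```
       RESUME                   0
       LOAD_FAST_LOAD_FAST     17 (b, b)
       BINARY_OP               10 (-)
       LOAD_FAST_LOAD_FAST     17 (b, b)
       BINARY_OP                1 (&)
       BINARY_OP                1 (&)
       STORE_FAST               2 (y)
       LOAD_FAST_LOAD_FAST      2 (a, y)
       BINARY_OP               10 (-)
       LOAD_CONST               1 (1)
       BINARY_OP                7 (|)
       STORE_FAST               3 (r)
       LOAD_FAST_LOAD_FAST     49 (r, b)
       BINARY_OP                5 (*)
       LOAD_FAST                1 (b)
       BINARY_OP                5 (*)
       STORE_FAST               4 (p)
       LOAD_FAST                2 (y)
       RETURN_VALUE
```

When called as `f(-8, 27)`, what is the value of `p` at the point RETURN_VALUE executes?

LOAD_FAST_LOAD_FAST b,b → push 27,27. Stack: [27, 27]
BINARY_OP - → 27 - 27 = 0. Stack: [0]
LOAD_FAST_LOAD_FAST b,b → push 27,27. Stack: [0, 27, 27]
BINARY_OP & → 27 & 27 = 27. Stack: [0, 27]
BINARY_OP & → 0 & 27 = 0. Stack: [0]
STORE_FAST y → y=0. Stack: []
LOAD_FAST_LOAD_FAST a,y → push -8,0. Stack: [-8, 0]
BINARY_OP - → -8 - 0 = -8. Stack: [-8]
LOAD_CONST → push 1. Stack: [-8, 1]
BINARY_OP | → -8 | 1 = -7. Stack: [-7]
STORE_FAST r → r=-7. Stack: []
LOAD_FAST_LOAD_FAST r,b → push -7,27. Stack: [-7, 27]
BINARY_OP * → -7 * 27 = -189. Stack: [-189]
LOAD_FAST b → push 27. Stack: [-189, 27]
BINARY_OP * → -189 * 27 = -5103. Stack: [-5103]
STORE_FAST p → p=-5103. Stack: []
LOAD_FAST y → push 0. Stack: [0]
RETURN_VALUE → return 0.

-5103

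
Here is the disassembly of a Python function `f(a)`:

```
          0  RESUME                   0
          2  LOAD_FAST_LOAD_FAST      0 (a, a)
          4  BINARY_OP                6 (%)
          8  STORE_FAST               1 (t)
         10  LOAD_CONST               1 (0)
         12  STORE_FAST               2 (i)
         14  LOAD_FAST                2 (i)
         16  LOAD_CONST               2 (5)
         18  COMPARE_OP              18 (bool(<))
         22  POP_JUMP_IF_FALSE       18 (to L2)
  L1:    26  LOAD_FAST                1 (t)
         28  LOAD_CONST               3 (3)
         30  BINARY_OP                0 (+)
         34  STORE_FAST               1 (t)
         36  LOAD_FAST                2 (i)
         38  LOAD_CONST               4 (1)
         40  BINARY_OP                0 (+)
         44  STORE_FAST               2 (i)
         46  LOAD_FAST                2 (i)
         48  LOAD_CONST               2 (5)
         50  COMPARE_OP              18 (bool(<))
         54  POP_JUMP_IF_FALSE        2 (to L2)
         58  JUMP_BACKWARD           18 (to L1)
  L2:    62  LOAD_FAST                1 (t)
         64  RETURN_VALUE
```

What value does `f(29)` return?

LOAD_FAST_LOAD_FAST a,a → push 29,29
BINARY_OP % → 29 % 29 = 0
STORE_FAST t → t=0
LOAD_CONST → push 0
STORE_FAST i → i=0
LOAD_FAST i → push 0
LOAD_CONST → push 5
COMPARE_OP bool(<) → 0 vs 5 = True
POP_JUMP_IF_FALSE → pop True; no jump
LOAD_FAST t → push 0
LOAD_CONST → push 3
BINARY_OP + → 0 + 3 = 3
STORE_FAST t → t=3
LOAD_FAST i → push 0
LOAD_CONST → push 1
BINARY_OP + → 0 + 1 = 1
STORE_FAST i → i=1
LOAD_FAST i → push 1
LOAD_CONST → push 5
COMPARE_OP bool(<) → 1 vs 5 = True
POP_JUMP_IF_FALSE → pop True; no jump
LOAD_FAST t → push 3
LOAD_CONST → push 3
BINARY_OP + → 3 + 3 = 6
STORE_FAST t → t=6
LOAD_FAST i → push 1
LOAD_CONST → push 1
BINARY_OP + → 1 + 1 = 2
STORE_FAST i → i=2
LOAD_FAST i → push 2
LOAD_CONST → push 5
COMPARE_OP bool(<) → 2 vs 5 = True
POP_JUMP_IF_FALSE → pop True; no jump
LOAD_FAST t → push 6
LOAD_CONST → push 3
BINARY_OP + → 6 + 3 = 9
STORE_FAST t → t=9
LOAD_FAST i → push 2
LOAD_CONST → push 1
BINARY_OP + → 2 + 1 = 3
STORE_FAST i → i=3
LOAD_FAST i → push 3
LOAD_CONST → push 5
COMPARE_OP bool(<) → 3 vs 5 = True
POP_JUMP_IF_FALSE → pop True; no jump
LOAD_FAST t → push 9
LOAD_CONST → push 3
BINARY_OP + → 9 + 3 = 12
STORE_FAST t → t=12
LOAD_FAST i → push 3
LOAD_CONST → push 1
BINARY_OP + → 3 + 1 = 4
STORE_FAST i → i=4
LOAD_FAST i → push 4
LOAD_CONST → push 5
COMPARE_OP bool(<) → 4 vs 5 = True
POP_JUMP_IF_FALSE → pop True; no jump
LOAD_FAST t → push 12
LOAD_CONST → push 3
BINARY_OP + → 12 + 3 = 15
STORE_FAST t → t=15
LOAD_FAST i → push 4
LOAD_CONST → push 1
BINARY_OP + → 4 + 1 = 5
STORE_FAST i → i=5
LOAD_FAST i → push 5
LOAD_CONST → push 5
COMPARE_OP bool(<) → 5 vs 5 = False
POP_JUMP_IF_FALSE → pop False; jump
LOAD_FAST t → push 15
RETURN_VALUE → return 15.

15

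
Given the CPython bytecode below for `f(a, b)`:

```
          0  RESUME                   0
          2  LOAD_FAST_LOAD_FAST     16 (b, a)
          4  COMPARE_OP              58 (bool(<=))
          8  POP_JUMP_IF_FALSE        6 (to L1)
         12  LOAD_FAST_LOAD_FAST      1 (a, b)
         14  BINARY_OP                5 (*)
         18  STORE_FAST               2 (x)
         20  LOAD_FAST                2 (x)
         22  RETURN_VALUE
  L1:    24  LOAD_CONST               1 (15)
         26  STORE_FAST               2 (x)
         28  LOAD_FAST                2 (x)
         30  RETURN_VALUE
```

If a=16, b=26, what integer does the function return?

15

LOAD_FAST_LOAD_FAST b,a → push 26,16. Stack: [26, 16]
COMPARE_OP bool(<=) → 26 vs 16 = False. Stack: [False]
POP_JUMP_IF_FALSE → pop False; jump. Stack: []
LOAD_CONST → push 15. Stack: [15]
STORE_FAST x → x=15. Stack: []
LOAD_FAST x → push 15. Stack: [15]
RETURN_VALUE → return 15.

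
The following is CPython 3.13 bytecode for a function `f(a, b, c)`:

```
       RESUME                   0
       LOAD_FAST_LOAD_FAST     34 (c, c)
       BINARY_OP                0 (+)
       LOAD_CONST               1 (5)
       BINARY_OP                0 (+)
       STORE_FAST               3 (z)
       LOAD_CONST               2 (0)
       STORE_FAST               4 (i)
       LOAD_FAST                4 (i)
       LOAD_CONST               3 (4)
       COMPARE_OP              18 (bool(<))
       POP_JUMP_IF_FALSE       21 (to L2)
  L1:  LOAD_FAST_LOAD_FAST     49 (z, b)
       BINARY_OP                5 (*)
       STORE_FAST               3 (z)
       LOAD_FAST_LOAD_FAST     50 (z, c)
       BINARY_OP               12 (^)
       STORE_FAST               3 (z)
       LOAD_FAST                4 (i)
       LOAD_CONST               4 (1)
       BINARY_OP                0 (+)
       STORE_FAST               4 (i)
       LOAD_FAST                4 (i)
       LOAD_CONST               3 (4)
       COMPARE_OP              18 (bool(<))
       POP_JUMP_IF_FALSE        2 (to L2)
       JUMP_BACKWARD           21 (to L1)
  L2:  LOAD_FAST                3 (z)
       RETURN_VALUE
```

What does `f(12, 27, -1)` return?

LOAD_FAST_LOAD_FAST c,c → push -1,-1
BINARY_OP + → -1 + -1 = -2
LOAD_CONST → push 5
BINARY_OP + → -2 + 5 = 3
STORE_FAST z → z=3
LOAD_CONST → push 0
STORE_FAST i → i=0
LOAD_FAST i → push 0
LOAD_CONST → push 4
COMPARE_OP bool(<) → 0 vs 4 = True
POP_JUMP_IF_FALSE → pop True; no jump
LOAD_FAST_LOAD_FAST z,b → push 3,27
BINARY_OP * → 3 * 27 = 81
STORE_FAST z → z=81
LOAD_FAST_LOAD_FAST z,c → push 81,-1
BINARY_OP ^ → 81 ^ -1 = -82
STORE_FAST z → z=-82
LOAD_FAST i → push 0
LOAD_CONST → push 1
BINARY_OP + → 0 + 1 = 1
STORE_FAST i → i=1
LOAD_FAST i → push 1
LOAD_CONST → push 4
COMPARE_OP bool(<) → 1 vs 4 = True
POP_JUMP_IF_FALSE → pop True; no jump
LOAD_FAST_LOAD_FAST z,b → push -82,27
BINARY_OP * → -82 * 27 = -2214
STORE_FAST z → z=-2214
LOAD_FAST_LOAD_FAST z,c → push -2214,-1
BINARY_OP ^ → -2214 ^ -1 = 2213
STORE_FAST z → z=2213
LOAD_FAST i → push 1
LOAD_CONST → push 1
BINARY_OP + → 1 + 1 = 2
STORE_FAST i → i=2
LOAD_FAST i → push 2
LOAD_CONST → push 4
COMPARE_OP bool(<) → 2 vs 4 = True
POP_JUMP_IF_FALSE → pop True; no jump
LOAD_FAST_LOAD_FAST z,b → push 2213,27
BINARY_OP * → 2213 * 27 = 59751
STORE_FAST z → z=59751
LOAD_FAST_LOAD_FAST z,c → push 59751,-1
BINARY_OP ^ → 59751 ^ -1 = -59752
STORE_FAST z → z=-59752
LOAD_FAST i → push 2
LOAD_CONST → push 1
BINARY_OP + → 2 + 1 = 3
STORE_FAST i → i=3
LOAD_FAST i → push 3
LOAD_CONST → push 4
COMPARE_OP bool(<) → 3 vs 4 = True
POP_JUMP_IF_FALSE → pop True; no jump
LOAD_FAST_LOAD_FAST z,b → push -59752,27
BINARY_OP * → -59752 * 27 = -1613304
STORE_FAST z → z=-1613304
LOAD_FAST_LOAD_FAST z,c → push -1613304,-1
BINARY_OP ^ → -1613304 ^ -1 = 1613303
STORE_FAST z → z=1613303
LOAD_FAST i → push 3
LOAD_CONST → push 1
BINARY_OP + → 3 + 1 = 4
STORE_FAST i → i=4
LOAD_FAST i → push 4
LOAD_CONST → push 4
COMPARE_OP bool(<) → 4 vs 4 = False
POP_JUMP_IF_FALSE → pop False; jump
LOAD_FAST z → push 1613303
RETURN_VALUE → return 1613303.

1613303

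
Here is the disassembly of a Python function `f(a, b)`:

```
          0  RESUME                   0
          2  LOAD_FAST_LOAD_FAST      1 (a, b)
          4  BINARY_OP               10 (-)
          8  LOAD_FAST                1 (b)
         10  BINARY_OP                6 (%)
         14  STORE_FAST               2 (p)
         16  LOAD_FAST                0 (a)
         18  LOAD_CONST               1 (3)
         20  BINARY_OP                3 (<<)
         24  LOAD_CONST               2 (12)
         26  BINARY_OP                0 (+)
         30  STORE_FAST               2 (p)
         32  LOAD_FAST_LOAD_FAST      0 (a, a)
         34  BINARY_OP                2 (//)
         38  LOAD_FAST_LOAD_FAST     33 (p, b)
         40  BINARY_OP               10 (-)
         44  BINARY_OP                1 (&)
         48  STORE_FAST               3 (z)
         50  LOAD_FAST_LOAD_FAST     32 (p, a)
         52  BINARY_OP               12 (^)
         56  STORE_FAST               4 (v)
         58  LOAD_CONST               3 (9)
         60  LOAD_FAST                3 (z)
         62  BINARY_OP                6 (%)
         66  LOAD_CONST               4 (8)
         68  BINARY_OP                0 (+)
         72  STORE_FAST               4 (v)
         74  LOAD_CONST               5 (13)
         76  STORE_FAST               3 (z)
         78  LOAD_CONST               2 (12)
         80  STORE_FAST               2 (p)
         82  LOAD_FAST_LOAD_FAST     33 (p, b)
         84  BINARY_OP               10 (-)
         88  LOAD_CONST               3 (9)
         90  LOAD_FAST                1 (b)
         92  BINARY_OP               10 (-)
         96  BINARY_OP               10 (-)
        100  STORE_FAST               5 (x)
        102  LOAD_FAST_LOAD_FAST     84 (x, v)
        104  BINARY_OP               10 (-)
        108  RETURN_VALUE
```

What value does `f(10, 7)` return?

-5

LOAD_FAST_LOAD_FAST a,b → push 10,7. Stack: [10, 7]
BINARY_OP - → 10 - 7 = 3. Stack: [3]
LOAD_FAST b → push 7. Stack: [3, 7]
BINARY_OP % → 3 % 7 = 3. Stack: [3]
STORE_FAST p → p=3. Stack: []
LOAD_FAST a → push 10. Stack: [10]
LOAD_CONST → push 3. Stack: [10, 3]
BINARY_OP << → 10 << 3 = 80. Stack: [80]
LOAD_CONST → push 12. Stack: [80, 12]
BINARY_OP + → 80 + 12 = 92. Stack: [92]
STORE_FAST p → p=92. Stack: []
LOAD_FAST_LOAD_FAST a,a → push 10,10. Stack: [10, 10]
BINARY_OP // → 10 // 10 = 1. Stack: [1]
LOAD_FAST_LOAD_FAST p,b → push 92,7. Stack: [1, 92, 7]
BINARY_OP - → 92 - 7 = 85. Stack: [1, 85]
BINARY_OP & → 1 & 85 = 1. Stack: [1]
STORE_FAST z → z=1. Stack: []
LOAD_FAST_LOAD_FAST p,a → push 92,10. Stack: [92, 10]
BINARY_OP ^ → 92 ^ 10 = 86. Stack: [86]
STORE_FAST v → v=86. Stack: []
LOAD_CONST → push 9. Stack: [9]
LOAD_FAST z → push 1. Stack: [9, 1]
BINARY_OP % → 9 % 1 = 0. Stack: [0]
LOAD_CONST → push 8. Stack: [0, 8]
BINARY_OP + → 0 + 8 = 8. Stack: [8]
STORE_FAST v → v=8. Stack: []
LOAD_CONST → push 13. Stack: [13]
STORE_FAST z → z=13. Stack: []
LOAD_CONST → push 12. Stack: [12]
STORE_FAST p → p=12. Stack: []
LOAD_FAST_LOAD_FAST p,b → push 12,7. Stack: [12, 7]
BINARY_OP - → 12 - 7 = 5. Stack: [5]
LOAD_CONST → push 9. Stack: [5, 9]
LOAD_FAST b → push 7. Stack: [5, 9, 7]
BINARY_OP - → 9 - 7 = 2. Stack: [5, 2]
BINARY_OP - → 5 - 2 = 3. Stack: [3]
STORE_FAST x → x=3. Stack: []
LOAD_FAST_LOAD_FAST x,v → push 3,8. Stack: [3, 8]
BINARY_OP - → 3 - 8 = -5. Stack: [-5]
RETURN_VALUE → return -5.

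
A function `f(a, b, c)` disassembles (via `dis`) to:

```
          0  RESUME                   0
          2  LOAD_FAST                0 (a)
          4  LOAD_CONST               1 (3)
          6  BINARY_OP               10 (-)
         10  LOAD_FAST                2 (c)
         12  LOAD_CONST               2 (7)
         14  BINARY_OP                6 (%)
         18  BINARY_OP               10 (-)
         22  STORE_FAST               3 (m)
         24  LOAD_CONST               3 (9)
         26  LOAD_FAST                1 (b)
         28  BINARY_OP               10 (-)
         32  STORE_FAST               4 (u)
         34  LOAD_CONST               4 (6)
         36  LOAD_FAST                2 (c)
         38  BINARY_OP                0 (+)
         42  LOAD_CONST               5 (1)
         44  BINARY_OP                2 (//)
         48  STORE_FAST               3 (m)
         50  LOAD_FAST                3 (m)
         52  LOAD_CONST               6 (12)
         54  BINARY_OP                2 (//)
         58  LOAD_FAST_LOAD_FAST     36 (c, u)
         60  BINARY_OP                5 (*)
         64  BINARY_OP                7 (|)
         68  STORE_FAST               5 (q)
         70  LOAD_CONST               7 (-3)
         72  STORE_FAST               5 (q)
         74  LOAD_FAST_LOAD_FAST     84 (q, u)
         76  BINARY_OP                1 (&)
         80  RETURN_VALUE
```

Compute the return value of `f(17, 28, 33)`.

LOAD_FAST a → push 17. Stack: [17]
LOAD_CONST → push 3. Stack: [17, 3]
BINARY_OP - → 17 - 3 = 14. Stack: [14]
LOAD_FAST c → push 33. Stack: [14, 33]
LOAD_CONST → push 7. Stack: [14, 33, 7]
BINARY_OP % → 33 % 7 = 5. Stack: [14, 5]
BINARY_OP - → 14 - 5 = 9. Stack: [9]
STORE_FAST m → m=9. Stack: []
LOAD_CONST → push 9. Stack: [9]
LOAD_FAST b → push 28. Stack: [9, 28]
BINARY_OP - → 9 - 28 = -19. Stack: [-19]
STORE_FAST u → u=-19. Stack: []
LOAD_CONST → push 6. Stack: [6]
LOAD_FAST c → push 33. Stack: [6, 33]
BINARY_OP + → 6 + 33 = 39. Stack: [39]
LOAD_CONST → push 1. Stack: [39, 1]
BINARY_OP // → 39 // 1 = 39. Stack: [39]
STORE_FAST m → m=39. Stack: []
LOAD_FAST m → push 39. Stack: [39]
LOAD_CONST → push 12. Stack: [39, 12]
BINARY_OP // → 39 // 12 = 3. Stack: [3]
LOAD_FAST_LOAD_FAST c,u → push 33,-19. Stack: [3, 33, -19]
BINARY_OP * → 33 * -19 = -627. Stack: [3, -627]
BINARY_OP | → 3 | -627 = -625. Stack: [-625]
STORE_FAST q → q=-625. Stack: []
LOAD_CONST → push -3. Stack: [-3]
STORE_FAST q → q=-3. Stack: []
LOAD_FAST_LOAD_FAST q,u → push -3,-19. Stack: [-3, -19]
BINARY_OP & → -3 & -19 = -19. Stack: [-19]
RETURN_VALUE → return -19.

-19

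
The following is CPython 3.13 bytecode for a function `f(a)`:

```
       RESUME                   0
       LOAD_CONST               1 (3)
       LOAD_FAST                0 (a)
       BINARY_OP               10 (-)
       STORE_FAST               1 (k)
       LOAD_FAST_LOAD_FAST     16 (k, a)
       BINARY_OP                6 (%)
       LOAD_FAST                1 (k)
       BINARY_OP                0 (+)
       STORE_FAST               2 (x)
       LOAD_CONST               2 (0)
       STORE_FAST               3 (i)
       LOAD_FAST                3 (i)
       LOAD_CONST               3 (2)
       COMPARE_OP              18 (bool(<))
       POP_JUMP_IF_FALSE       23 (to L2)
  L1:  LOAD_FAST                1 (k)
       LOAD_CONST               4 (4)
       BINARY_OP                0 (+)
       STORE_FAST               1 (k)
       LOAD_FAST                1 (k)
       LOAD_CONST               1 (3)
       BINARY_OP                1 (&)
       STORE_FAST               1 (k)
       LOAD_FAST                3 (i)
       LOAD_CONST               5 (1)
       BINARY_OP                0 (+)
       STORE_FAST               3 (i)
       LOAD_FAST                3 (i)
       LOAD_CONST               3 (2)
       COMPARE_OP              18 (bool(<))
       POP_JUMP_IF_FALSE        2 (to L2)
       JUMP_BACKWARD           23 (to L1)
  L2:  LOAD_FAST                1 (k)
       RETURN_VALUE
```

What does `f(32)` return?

LOAD_CONST → push 3. Stack: [3]
LOAD_FAST a → push 32. Stack: [3, 32]
BINARY_OP - → 3 - 32 = -29. Stack: [-29]
STORE_FAST k → k=-29. Stack: []
LOAD_FAST_LOAD_FAST k,a → push -29,32. Stack: [-29, 32]
BINARY_OP % → -29 % 32 = 3. Stack: [3]
LOAD_FAST k → push -29. Stack: [3, -29]
BINARY_OP + → 3 + -29 = -26. Stack: [-26]
STORE_FAST x → x=-26. Stack: []
LOAD_CONST → push 0. Stack: [0]
STORE_FAST i → i=0. Stack: []
LOAD_FAST i → push 0. Stack: [0]
LOAD_CONST → push 2. Stack: [0, 2]
COMPARE_OP bool(<) → 0 vs 2 = True. Stack: [True]
POP_JUMP_IF_FALSE → pop True; no jump. Stack: []
LOAD_FAST k → push -29. Stack: [-29]
LOAD_CONST → push 4. Stack: [-29, 4]
BINARY_OP + → -29 + 4 = -25. Stack: [-25]
STORE_FAST k → k=-25. Stack: []
LOAD_FAST k → push -25. Stack: [-25]
LOAD_CONST → push 3. Stack: [-25, 3]
BINARY_OP & → -25 & 3 = 3. Stack: [3]
STORE_FAST k → k=3. Stack: []
LOAD_FAST i → push 0. Stack: [0]
LOAD_CONST → push 1. Stack: [0, 1]
BINARY_OP + → 0 + 1 = 1. Stack: [1]
STORE_FAST i → i=1. Stack: []
LOAD_FAST i → push 1. Stack: [1]
LOAD_CONST → push 2. Stack: [1, 2]
COMPARE_OP bool(<) → 1 vs 2 = True. Stack: [True]
POP_JUMP_IF_FALSE → pop True; no jump. Stack: []
LOAD_FAST k → push 3. Stack: [3]
LOAD_CONST → push 4. Stack: [3, 4]
BINARY_OP + → 3 + 4 = 7. Stack: [7]
STORE_FAST k → k=7. Stack: []
LOAD_FAST k → push 7. Stack: [7]
LOAD_CONST → push 3. Stack: [7, 3]
BINARY_OP & → 7 & 3 = 3. Stack: [3]
STORE_FAST k → k=3. Stack: []
LOAD_FAST i → push 1. Stack: [1]
LOAD_CONST → push 1. Stack: [1, 1]
BINARY_OP + → 1 + 1 = 2. Stack: [2]
STORE_FAST i → i=2. Stack: []
LOAD_FAST i → push 2. Stack: [2]
LOAD_CONST → push 2. Stack: [2, 2]
COMPARE_OP bool(<) → 2 vs 2 = False. Stack: [False]
POP_JUMP_IF_FALSE → pop False; jump. Stack: []
LOAD_FAST k → push 3. Stack: [3]
RETURN_VALUE → return 3.

3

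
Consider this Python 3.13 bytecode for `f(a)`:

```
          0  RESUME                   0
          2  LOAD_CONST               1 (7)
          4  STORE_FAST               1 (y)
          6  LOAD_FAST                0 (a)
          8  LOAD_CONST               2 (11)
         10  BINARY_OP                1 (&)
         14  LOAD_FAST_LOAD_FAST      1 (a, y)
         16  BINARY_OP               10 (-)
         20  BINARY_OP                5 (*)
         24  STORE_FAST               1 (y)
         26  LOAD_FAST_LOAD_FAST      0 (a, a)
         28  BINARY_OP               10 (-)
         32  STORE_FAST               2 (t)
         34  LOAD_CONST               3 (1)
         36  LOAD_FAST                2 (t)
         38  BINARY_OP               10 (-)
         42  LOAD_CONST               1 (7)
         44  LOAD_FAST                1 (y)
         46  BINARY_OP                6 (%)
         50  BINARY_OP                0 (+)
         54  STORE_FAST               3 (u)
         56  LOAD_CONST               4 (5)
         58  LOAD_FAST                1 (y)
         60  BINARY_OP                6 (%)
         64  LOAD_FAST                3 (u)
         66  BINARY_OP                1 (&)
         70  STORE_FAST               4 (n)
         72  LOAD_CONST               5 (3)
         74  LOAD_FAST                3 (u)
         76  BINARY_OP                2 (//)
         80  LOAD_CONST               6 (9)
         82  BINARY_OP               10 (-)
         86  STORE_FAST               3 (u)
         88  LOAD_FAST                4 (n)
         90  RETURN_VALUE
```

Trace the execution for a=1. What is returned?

LOAD_CONST → push 7. Stack: [7]
STORE_FAST y → y=7. Stack: []
LOAD_FAST a → push 1. Stack: [1]
LOAD_CONST → push 11. Stack: [1, 11]
BINARY_OP & → 1 & 11 = 1. Stack: [1]
LOAD_FAST_LOAD_FAST a,y → push 1,7. Stack: [1, 1, 7]
BINARY_OP - → 1 - 7 = -6. Stack: [1, -6]
BINARY_OP * → 1 * -6 = -6. Stack: [-6]
STORE_FAST y → y=-6. Stack: []
LOAD_FAST_LOAD_FAST a,a → push 1,1. Stack: [1, 1]
BINARY_OP - → 1 - 1 = 0. Stack: [0]
STORE_FAST t → t=0. Stack: []
LOAD_CONST → push 1. Stack: [1]
LOAD_FAST t → push 0. Stack: [1, 0]
BINARY_OP - → 1 - 0 = 1. Stack: [1]
LOAD_CONST → push 7. Stack: [1, 7]
LOAD_FAST y → push -6. Stack: [1, 7, -6]
BINARY_OP % → 7 % -6 = -5. Stack: [1, -5]
BINARY_OP + → 1 + -5 = -4. Stack: [-4]
STORE_FAST u → u=-4. Stack: []
LOAD_CONST → push 5. Stack: [5]
LOAD_FAST y → push -6. Stack: [5, -6]
BINARY_OP % → 5 % -6 = -1. Stack: [-1]
LOAD_FAST u → push -4. Stack: [-1, -4]
BINARY_OP & → -1 & -4 = -4. Stack: [-4]
STORE_FAST n → n=-4. Stack: []
LOAD_CONST → push 3. Stack: [3]
LOAD_FAST u → push -4. Stack: [3, -4]
BINARY_OP // → 3 // -4 = -1. Stack: [-1]
LOAD_CONST → push 9. Stack: [-1, 9]
BINARY_OP - → -1 - 9 = -10. Stack: [-10]
STORE_FAST u → u=-10. Stack: []
LOAD_FAST n → push -4. Stack: [-4]
RETURN_VALUE → return -4.

-4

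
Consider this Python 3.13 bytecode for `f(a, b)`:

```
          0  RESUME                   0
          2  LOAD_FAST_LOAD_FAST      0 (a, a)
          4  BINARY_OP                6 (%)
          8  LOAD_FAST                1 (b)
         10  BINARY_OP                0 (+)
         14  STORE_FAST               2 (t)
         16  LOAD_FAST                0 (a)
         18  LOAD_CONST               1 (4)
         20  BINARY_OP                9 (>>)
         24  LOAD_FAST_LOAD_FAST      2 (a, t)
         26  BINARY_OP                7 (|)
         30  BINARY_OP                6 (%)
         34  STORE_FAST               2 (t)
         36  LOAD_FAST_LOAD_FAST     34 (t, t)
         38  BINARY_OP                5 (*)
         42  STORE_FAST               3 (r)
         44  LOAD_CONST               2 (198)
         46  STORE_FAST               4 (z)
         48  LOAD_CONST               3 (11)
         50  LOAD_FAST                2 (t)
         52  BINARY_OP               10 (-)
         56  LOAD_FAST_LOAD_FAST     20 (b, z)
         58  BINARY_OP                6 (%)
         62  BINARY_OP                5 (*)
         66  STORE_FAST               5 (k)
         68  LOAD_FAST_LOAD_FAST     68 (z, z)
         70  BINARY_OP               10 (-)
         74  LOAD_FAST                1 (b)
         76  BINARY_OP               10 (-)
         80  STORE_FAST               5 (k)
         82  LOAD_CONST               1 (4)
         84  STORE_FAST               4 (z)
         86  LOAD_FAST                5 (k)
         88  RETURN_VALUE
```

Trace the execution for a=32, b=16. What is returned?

LOAD_FAST_LOAD_FAST a,a → push 32,32. Stack: [32, 32]
BINARY_OP % → 32 % 32 = 0. Stack: [0]
LOAD_FAST b → push 16. Stack: [0, 16]
BINARY_OP + → 0 + 16 = 16. Stack: [16]
STORE_FAST t → t=16. Stack: []
LOAD_FAST a → push 32. Stack: [32]
LOAD_CONST → push 4. Stack: [32, 4]
BINARY_OP >> → 32 >> 4 = 2. Stack: [2]
LOAD_FAST_LOAD_FAST a,t → push 32,16. Stack: [2, 32, 16]
BINARY_OP | → 32 | 16 = 48. Stack: [2, 48]
BINARY_OP % → 2 % 48 = 2. Stack: [2]
STORE_FAST t → t=2. Stack: []
LOAD_FAST_LOAD_FAST t,t → push 2,2. Stack: [2, 2]
BINARY_OP * → 2 * 2 = 4. Stack: [4]
STORE_FAST r → r=4. Stack: []
LOAD_CONST → push 198. Stack: [198]
STORE_FAST z → z=198. Stack: []
LOAD_CONST → push 11. Stack: [11]
LOAD_FAST t → push 2. Stack: [11, 2]
BINARY_OP - → 11 - 2 = 9. Stack: [9]
LOAD_FAST_LOAD_FAST b,z → push 16,198. Stack: [9, 16, 198]
BINARY_OP % → 16 % 198 = 16. Stack: [9, 16]
BINARY_OP * → 9 * 16 = 144. Stack: [144]
STORE_FAST k → k=144. Stack: []
LOAD_FAST_LOAD_FAST z,z → push 198,198. Stack: [198, 198]
BINARY_OP - → 198 - 198 = 0. Stack: [0]
LOAD_FAST b → push 16. Stack: [0, 16]
BINARY_OP - → 0 - 16 = -16. Stack: [-16]
STORE_FAST k → k=-16. Stack: []
LOAD_CONST → push 4. Stack: [4]
STORE_FAST z → z=4. Stack: []
LOAD_FAST k → push -16. Stack: [-16]
RETURN_VALUE → return -16.

-16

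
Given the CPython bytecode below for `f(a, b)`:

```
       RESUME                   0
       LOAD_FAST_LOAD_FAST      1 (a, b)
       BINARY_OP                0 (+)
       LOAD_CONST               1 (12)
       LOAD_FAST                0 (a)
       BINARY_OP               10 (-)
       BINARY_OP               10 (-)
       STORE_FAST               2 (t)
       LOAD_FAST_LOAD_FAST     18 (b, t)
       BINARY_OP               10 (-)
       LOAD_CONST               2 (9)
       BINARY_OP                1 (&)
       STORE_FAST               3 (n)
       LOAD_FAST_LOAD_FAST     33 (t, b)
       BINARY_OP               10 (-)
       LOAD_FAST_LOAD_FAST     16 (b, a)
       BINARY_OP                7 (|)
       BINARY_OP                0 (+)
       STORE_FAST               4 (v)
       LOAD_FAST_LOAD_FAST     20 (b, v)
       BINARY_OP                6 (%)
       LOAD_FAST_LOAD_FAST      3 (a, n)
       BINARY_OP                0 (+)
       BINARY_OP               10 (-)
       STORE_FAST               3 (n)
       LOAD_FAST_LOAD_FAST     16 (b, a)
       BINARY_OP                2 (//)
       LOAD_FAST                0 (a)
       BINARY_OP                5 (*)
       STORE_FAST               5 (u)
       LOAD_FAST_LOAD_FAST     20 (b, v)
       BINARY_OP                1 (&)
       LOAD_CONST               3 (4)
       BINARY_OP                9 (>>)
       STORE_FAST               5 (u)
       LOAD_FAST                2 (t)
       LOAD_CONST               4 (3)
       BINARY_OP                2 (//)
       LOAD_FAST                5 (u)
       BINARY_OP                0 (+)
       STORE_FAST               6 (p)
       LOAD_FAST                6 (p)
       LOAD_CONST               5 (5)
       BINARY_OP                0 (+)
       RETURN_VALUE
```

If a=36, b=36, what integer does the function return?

39

LOAD_FAST_LOAD_FAST a,b → push 36,36. Stack: [36, 36]
BINARY_OP + → 36 + 36 = 72. Stack: [72]
LOAD_CONST → push 12. Stack: [72, 12]
LOAD_FAST a → push 36. Stack: [72, 12, 36]
BINARY_OP - → 12 - 36 = -24. Stack: [72, -24]
BINARY_OP - → 72 - -24 = 96. Stack: [96]
STORE_FAST t → t=96. Stack: []
LOAD_FAST_LOAD_FAST b,t → push 36,96. Stack: [36, 96]
BINARY_OP - → 36 - 96 = -60. Stack: [-60]
LOAD_CONST → push 9. Stack: [-60, 9]
BINARY_OP & → -60 & 9 = 0. Stack: [0]
STORE_FAST n → n=0. Stack: []
LOAD_FAST_LOAD_FAST t,b → push 96,36. Stack: [96, 36]
BINARY_OP - → 96 - 36 = 60. Stack: [60]
LOAD_FAST_LOAD_FAST b,a → push 36,36. Stack: [60, 36, 36]
BINARY_OP | → 36 | 36 = 36. Stack: [60, 36]
BINARY_OP + → 60 + 36 = 96. Stack: [96]
STORE_FAST v → v=96. Stack: []
LOAD_FAST_LOAD_FAST b,v → push 36,96. Stack: [36, 96]
BINARY_OP % → 36 % 96 = 36. Stack: [36]
LOAD_FAST_LOAD_FAST a,n → push 36,0. Stack: [36, 36, 0]
BINARY_OP + → 36 + 0 = 36. Stack: [36, 36]
BINARY_OP - → 36 - 36 = 0. Stack: [0]
STORE_FAST n → n=0. Stack: []
LOAD_FAST_LOAD_FAST b,a → push 36,36. Stack: [36, 36]
BINARY_OP // → 36 // 36 = 1. Stack: [1]
LOAD_FAST a → push 36. Stack: [1, 36]
BINARY_OP * → 1 * 36 = 36. Stack: [36]
STORE_FAST u → u=36. Stack: []
LOAD_FAST_LOAD_FAST b,v → push 36,96. Stack: [36, 96]
BINARY_OP & → 36 & 96 = 32. Stack: [32]
LOAD_CONST → push 4. Stack: [32, 4]
BINARY_OP >> → 32 >> 4 = 2. Stack: [2]
STORE_FAST u → u=2. Stack: []
LOAD_FAST t → push 96. Stack: [96]
LOAD_CONST → push 3. Stack: [96, 3]
BINARY_OP // → 96 // 3 = 32. Stack: [32]
LOAD_FAST u → push 2. Stack: [32, 2]
BINARY_OP + → 32 + 2 = 34. Stack: [34]
STORE_FAST p → p=34. Stack: []
LOAD_FAST p → push 34. Stack: [34]
LOAD_CONST → push 5. Stack: [34, 5]
BINARY_OP + → 34 + 5 = 39. Stack: [39]
RETURN_VALUE → return 39.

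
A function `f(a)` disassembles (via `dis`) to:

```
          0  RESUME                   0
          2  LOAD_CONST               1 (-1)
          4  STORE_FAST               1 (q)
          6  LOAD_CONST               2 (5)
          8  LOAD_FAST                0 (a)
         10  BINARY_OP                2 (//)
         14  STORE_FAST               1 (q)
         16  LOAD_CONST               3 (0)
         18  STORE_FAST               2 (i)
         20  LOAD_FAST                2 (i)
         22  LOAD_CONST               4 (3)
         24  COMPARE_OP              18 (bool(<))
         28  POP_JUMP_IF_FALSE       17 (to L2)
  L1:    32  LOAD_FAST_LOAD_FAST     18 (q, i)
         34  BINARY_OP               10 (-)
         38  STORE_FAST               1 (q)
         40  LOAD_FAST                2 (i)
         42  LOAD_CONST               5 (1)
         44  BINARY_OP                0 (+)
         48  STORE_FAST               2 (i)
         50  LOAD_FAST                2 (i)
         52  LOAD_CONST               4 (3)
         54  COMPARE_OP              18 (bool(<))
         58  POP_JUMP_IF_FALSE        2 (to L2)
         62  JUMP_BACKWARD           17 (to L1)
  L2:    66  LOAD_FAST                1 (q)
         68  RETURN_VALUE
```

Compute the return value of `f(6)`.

-3

LOAD_CONST → push -1. Stack: [-1]
STORE_FAST q → q=-1. Stack: []
LOAD_CONST → push 5. Stack: [5]
LOAD_FAST a → push 6. Stack: [5, 6]
BINARY_OP // → 5 // 6 = 0. Stack: [0]
STORE_FAST q → q=0. Stack: []
LOAD_CONST → push 0. Stack: [0]
STORE_FAST i → i=0. Stack: []
LOAD_FAST i → push 0. Stack: [0]
LOAD_CONST → push 3. Stack: [0, 3]
COMPARE_OP bool(<) → 0 vs 3 = True. Stack: [True]
POP_JUMP_IF_FALSE → pop True; no jump. Stack: []
LOAD_FAST_LOAD_FAST q,i → push 0,0. Stack: [0, 0]
BINARY_OP - → 0 - 0 = 0. Stack: [0]
STORE_FAST q → q=0. Stack: []
LOAD_FAST i → push 0. Stack: [0]
LOAD_CONST → push 1. Stack: [0, 1]
BINARY_OP + → 0 + 1 = 1. Stack: [1]
STORE_FAST i → i=1. Stack: []
LOAD_FAST i → push 1. Stack: [1]
LOAD_CONST → push 3. Stack: [1, 3]
COMPARE_OP bool(<) → 1 vs 3 = True. Stack: [True]
POP_JUMP_IF_FALSE → pop True; no jump. Stack: []
LOAD_FAST_LOAD_FAST q,i → push 0,1. Stack: [0, 1]
BINARY_OP - → 0 - 1 = -1. Stack: [-1]
STORE_FAST q → q=-1. Stack: []
LOAD_FAST i → push 1. Stack: [1]
LOAD_CONST → push 1. Stack: [1, 1]
BINARY_OP + → 1 + 1 = 2. Stack: [2]
STORE_FAST i → i=2. Stack: []
LOAD_FAST i → push 2. Stack: [2]
LOAD_CONST → push 3. Stack: [2, 3]
COMPARE_OP bool(<) → 2 vs 3 = True. Stack: [True]
POP_JUMP_IF_FALSE → pop True; no jump. Stack: []
LOAD_FAST_LOAD_FAST q,i → push -1,2. Stack: [-1, 2]
BINARY_OP - → -1 - 2 = -3. Stack: [-3]
STORE_FAST q → q=-3. Stack: []
LOAD_FAST i → push 2. Stack: [2]
LOAD_CONST → push 1. Stack: [2, 1]
BINARY_OP + → 2 + 1 = 3. Stack: [3]
STORE_FAST i → i=3. Stack: []
LOAD_FAST i → push 3. Stack: [3]
LOAD_CONST → push 3. Stack: [3, 3]
COMPARE_OP bool(<) → 3 vs 3 = False. Stack: [False]
POP_JUMP_IF_FALSE → pop False; jump. Stack: []
LOAD_FAST q → push -3. Stack: [-3]
RETURN_VALUE → return -3.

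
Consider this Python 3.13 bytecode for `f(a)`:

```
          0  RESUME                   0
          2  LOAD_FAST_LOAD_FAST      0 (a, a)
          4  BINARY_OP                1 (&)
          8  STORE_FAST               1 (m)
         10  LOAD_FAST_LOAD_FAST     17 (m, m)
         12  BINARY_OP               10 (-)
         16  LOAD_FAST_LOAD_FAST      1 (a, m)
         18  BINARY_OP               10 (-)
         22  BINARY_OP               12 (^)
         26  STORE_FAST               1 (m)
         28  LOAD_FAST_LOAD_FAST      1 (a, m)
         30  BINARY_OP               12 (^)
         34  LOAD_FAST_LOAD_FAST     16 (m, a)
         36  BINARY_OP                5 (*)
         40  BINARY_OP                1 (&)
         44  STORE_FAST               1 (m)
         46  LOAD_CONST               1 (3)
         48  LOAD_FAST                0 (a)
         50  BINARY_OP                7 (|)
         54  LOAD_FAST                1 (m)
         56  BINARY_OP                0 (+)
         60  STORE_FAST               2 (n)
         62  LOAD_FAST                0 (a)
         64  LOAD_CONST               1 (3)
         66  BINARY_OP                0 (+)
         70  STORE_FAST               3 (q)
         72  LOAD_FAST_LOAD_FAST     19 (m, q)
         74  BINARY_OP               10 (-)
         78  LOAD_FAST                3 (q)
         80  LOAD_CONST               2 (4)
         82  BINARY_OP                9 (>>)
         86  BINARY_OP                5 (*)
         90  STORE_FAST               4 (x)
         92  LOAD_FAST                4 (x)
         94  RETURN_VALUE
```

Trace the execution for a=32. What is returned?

-70

LOAD_FAST_LOAD_FAST a,a → push 32,32. Stack: [32, 32]
BINARY_OP & → 32 & 32 = 32. Stack: [32]
STORE_FAST m → m=32. Stack: []
LOAD_FAST_LOAD_FAST m,m → push 32,32. Stack: [32, 32]
BINARY_OP - → 32 - 32 = 0. Stack: [0]
LOAD_FAST_LOAD_FAST a,m → push 32,32. Stack: [0, 32, 32]
BINARY_OP - → 32 - 32 = 0. Stack: [0, 0]
BINARY_OP ^ → 0 ^ 0 = 0. Stack: [0]
STORE_FAST m → m=0. Stack: []
LOAD_FAST_LOAD_FAST a,m → push 32,0. Stack: [32, 0]
BINARY_OP ^ → 32 ^ 0 = 32. Stack: [32]
LOAD_FAST_LOAD_FAST m,a → push 0,32. Stack: [32, 0, 32]
BINARY_OP * → 0 * 32 = 0. Stack: [32, 0]
BINARY_OP & → 32 & 0 = 0. Stack: [0]
STORE_FAST m → m=0. Stack: []
LOAD_CONST → push 3. Stack: [3]
LOAD_FAST a → push 32. Stack: [3, 32]
BINARY_OP | → 3 | 32 = 35. Stack: [35]
LOAD_FAST m → push 0. Stack: [35, 0]
BINARY_OP + → 35 + 0 = 35. Stack: [35]
STORE_FAST n → n=35. Stack: []
LOAD_FAST a → push 32. Stack: [32]
LOAD_CONST → push 3. Stack: [32, 3]
BINARY_OP + → 32 + 3 = 35. Stack: [35]
STORE_FAST q → q=35. Stack: []
LOAD_FAST_LOAD_FAST m,q → push 0,35. Stack: [0, 35]
BINARY_OP - → 0 - 35 = -35. Stack: [-35]
LOAD_FAST q → push 35. Stack: [-35, 35]
LOAD_CONST → push 4. Stack: [-35, 35, 4]
BINARY_OP >> → 35 >> 4 = 2. Stack: [-35, 2]
BINARY_OP * → -35 * 2 = -70. Stack: [-70]
STORE_FAST x → x=-70. Stack: []
LOAD_FAST x → push -70. Stack: [-70]
RETURN_VALUE → return -70.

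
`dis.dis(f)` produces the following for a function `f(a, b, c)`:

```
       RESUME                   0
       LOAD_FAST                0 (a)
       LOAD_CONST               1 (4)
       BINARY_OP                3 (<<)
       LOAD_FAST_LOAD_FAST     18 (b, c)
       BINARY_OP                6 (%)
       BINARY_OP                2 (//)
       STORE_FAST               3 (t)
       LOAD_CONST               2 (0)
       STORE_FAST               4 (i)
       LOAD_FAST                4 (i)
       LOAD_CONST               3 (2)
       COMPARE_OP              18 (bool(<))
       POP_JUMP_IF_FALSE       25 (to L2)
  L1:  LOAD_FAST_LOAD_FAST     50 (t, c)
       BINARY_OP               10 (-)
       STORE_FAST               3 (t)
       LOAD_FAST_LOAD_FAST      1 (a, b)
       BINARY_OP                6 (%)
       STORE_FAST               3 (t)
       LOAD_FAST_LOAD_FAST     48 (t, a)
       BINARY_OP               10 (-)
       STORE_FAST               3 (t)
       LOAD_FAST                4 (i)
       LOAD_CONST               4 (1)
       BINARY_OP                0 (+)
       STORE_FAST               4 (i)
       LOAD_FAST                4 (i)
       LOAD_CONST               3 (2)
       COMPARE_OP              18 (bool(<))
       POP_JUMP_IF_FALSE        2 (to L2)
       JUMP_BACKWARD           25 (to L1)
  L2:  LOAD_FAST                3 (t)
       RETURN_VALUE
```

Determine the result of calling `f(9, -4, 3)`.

-12

LOAD_FAST a → push 9. Stack: [9]
LOAD_CONST → push 4. Stack: [9, 4]
BINARY_OP << → 9 << 4 = 144. Stack: [144]
LOAD_FAST_LOAD_FAST b,c → push -4,3. Stack: [144, -4, 3]
BINARY_OP % → -4 % 3 = 2. Stack: [144, 2]
BINARY_OP // → 144 // 2 = 72. Stack: [72]
STORE_FAST t → t=72. Stack: []
LOAD_CONST → push 0. Stack: [0]
STORE_FAST i → i=0. Stack: []
LOAD_FAST i → push 0. Stack: [0]
LOAD_CONST → push 2. Stack: [0, 2]
COMPARE_OP bool(<) → 0 vs 2 = True. Stack: [True]
POP_JUMP_IF_FALSE → pop True; no jump. Stack: []
LOAD_FAST_LOAD_FAST t,c → push 72,3. Stack: [72, 3]
BINARY_OP - → 72 - 3 = 69. Stack: [69]
STORE_FAST t → t=69. Stack: []
LOAD_FAST_LOAD_FAST a,b → push 9,-4. Stack: [9, -4]
BINARY_OP % → 9 % -4 = -3. Stack: [-3]
STORE_FAST t → t=-3. Stack: []
LOAD_FAST_LOAD_FAST t,a → push -3,9. Stack: [-3, 9]
BINARY_OP - → -3 - 9 = -12. Stack: [-12]
STORE_FAST t → t=-12. Stack: []
LOAD_FAST i → push 0. Stack: [0]
LOAD_CONST → push 1. Stack: [0, 1]
BINARY_OP + → 0 + 1 = 1. Stack: [1]
STORE_FAST i → i=1. Stack: []
LOAD_FAST i → push 1. Stack: [1]
LOAD_CONST → push 2. Stack: [1, 2]
COMPARE_OP bool(<) → 1 vs 2 = True. Stack: [True]
POP_JUMP_IF_FALSE → pop True; no jump. Stack: []
LOAD_FAST_LOAD_FAST t,c → push -12,3. Stack: [-12, 3]
BINARY_OP - → -12 - 3 = -15. Stack: [-15]
STORE_FAST t → t=-15. Stack: []
LOAD_FAST_LOAD_FAST a,b → push 9,-4. Stack: [9, -4]
BINARY_OP % → 9 % -4 = -3. Stack: [-3]
STORE_FAST t → t=-3. Stack: []
LOAD_FAST_LOAD_FAST t,a → push -3,9. Stack: [-3, 9]
BINARY_OP - → -3 - 9 = -12. Stack: [-12]
STORE_FAST t → t=-12. Stack: []
LOAD_FAST i → push 1. Stack: [1]
LOAD_CONST → push 1. Stack: [1, 1]
BINARY_OP + → 1 + 1 = 2. Stack: [2]
STORE_FAST i → i=2. Stack: []
LOAD_FAST i → push 2. Stack: [2]
LOAD_CONST → push 2. Stack: [2, 2]
COMPARE_OP bool(<) → 2 vs 2 = False. Stack: [False]
POP_JUMP_IF_FALSE → pop False; jump. Stack: []
LOAD_FAST t → push -12. Stack: [-12]
RETURN_VALUE → return -12.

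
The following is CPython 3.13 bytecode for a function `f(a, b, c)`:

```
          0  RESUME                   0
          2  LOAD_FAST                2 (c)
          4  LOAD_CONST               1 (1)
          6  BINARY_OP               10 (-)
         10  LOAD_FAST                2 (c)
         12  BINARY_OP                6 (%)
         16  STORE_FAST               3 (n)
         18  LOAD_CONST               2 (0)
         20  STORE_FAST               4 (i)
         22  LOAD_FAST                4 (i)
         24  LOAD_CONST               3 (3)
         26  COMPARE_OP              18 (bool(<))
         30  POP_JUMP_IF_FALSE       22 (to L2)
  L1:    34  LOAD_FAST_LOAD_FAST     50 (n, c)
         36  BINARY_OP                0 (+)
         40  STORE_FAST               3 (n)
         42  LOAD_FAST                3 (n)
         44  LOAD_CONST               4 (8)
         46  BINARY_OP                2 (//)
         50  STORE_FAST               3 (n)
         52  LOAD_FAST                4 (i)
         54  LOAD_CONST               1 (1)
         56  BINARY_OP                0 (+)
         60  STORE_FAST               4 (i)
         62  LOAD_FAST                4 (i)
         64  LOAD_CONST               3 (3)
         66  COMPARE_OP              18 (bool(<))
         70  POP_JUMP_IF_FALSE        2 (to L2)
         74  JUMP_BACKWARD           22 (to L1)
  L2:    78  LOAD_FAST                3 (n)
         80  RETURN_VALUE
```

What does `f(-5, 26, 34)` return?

4

LOAD_FAST c → push 34. Stack: [34]
LOAD_CONST → push 1. Stack: [34, 1]
BINARY_OP - → 34 - 1 = 33. Stack: [33]
LOAD_FAST c → push 34. Stack: [33, 34]
BINARY_OP % → 33 % 34 = 33. Stack: [33]
STORE_FAST n → n=33. Stack: []
LOAD_CONST → push 0. Stack: [0]
STORE_FAST i → i=0. Stack: []
LOAD_FAST i → push 0. Stack: [0]
LOAD_CONST → push 3. Stack: [0, 3]
COMPARE_OP bool(<) → 0 vs 3 = True. Stack: [True]
POP_JUMP_IF_FALSE → pop True; no jump. Stack: []
LOAD_FAST_LOAD_FAST n,c → push 33,34. Stack: [33, 34]
BINARY_OP + → 33 + 34 = 67. Stack: [67]
STORE_FAST n → n=67. Stack: []
LOAD_FAST n → push 67. Stack: [67]
LOAD_CONST → push 8. Stack: [67, 8]
BINARY_OP // → 67 // 8 = 8. Stack: [8]
STORE_FAST n → n=8. Stack: []
LOAD_FAST i → push 0. Stack: [0]
LOAD_CONST → push 1. Stack: [0, 1]
BINARY_OP + → 0 + 1 = 1. Stack: [1]
STORE_FAST i → i=1. Stack: []
LOAD_FAST i → push 1. Stack: [1]
LOAD_CONST → push 3. Stack: [1, 3]
COMPARE_OP bool(<) → 1 vs 3 = True. Stack: [True]
POP_JUMP_IF_FALSE → pop True; no jump. Stack: []
LOAD_FAST_LOAD_FAST n,c → push 8,34. Stack: [8, 34]
BINARY_OP + → 8 + 34 = 42. Stack: [42]
STORE_FAST n → n=42. Stack: []
LOAD_FAST n → push 42. Stack: [42]
LOAD_CONST → push 8. Stack: [42, 8]
BINARY_OP // → 42 // 8 = 5. Stack: [5]
STORE_FAST n → n=5. Stack: []
LOAD_FAST i → push 1. Stack: [1]
LOAD_CONST → push 1. Stack: [1, 1]
BINARY_OP + → 1 + 1 = 2. Stack: [2]
STORE_FAST i → i=2. Stack: []
LOAD_FAST i → push 2. Stack: [2]
LOAD_CONST → push 3. Stack: [2, 3]
COMPARE_OP bool(<) → 2 vs 3 = True. Stack: [True]
POP_JUMP_IF_FALSE → pop True; no jump. Stack: []
LOAD_FAST_LOAD_FAST n,c → push 5,34. Stack: [5, 34]
BINARY_OP + → 5 + 34 = 39. Stack: [39]
STORE_FAST n → n=39. Stack: []
LOAD_FAST n → push 39. Stack: [39]
LOAD_CONST → push 8. Stack: [39, 8]
BINARY_OP // → 39 // 8 = 4. Stack: [4]
STORE_FAST n → n=4. Stack: []
LOAD_FAST i → push 2. Stack: [2]
LOAD_CONST → push 1. Stack: [2, 1]
BINARY_OP + → 2 + 1 = 3. Stack: [3]
STORE_FAST i → i=3. Stack: []
LOAD_FAST i → push 3. Stack: [3]
LOAD_CONST → push 3. Stack: [3, 3]
COMPARE_OP bool(<) → 3 vs 3 = False. Stack: [False]
POP_JUMP_IF_FALSE → pop False; jump. Stack: []
LOAD_FAST n → push 4. Stack: [4]
RETURN_VALUE → return 4.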